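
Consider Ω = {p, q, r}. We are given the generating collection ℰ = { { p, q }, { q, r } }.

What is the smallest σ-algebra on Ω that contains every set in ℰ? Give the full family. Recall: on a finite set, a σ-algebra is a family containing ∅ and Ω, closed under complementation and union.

Take S₀ = ℰ ∪ {∅, Ω} = { ∅, { p, q }, { q, r }, Ω }.
Iteration 1: 2 new —
  { p }  = Ω∖{ q, r }
  { r }  = Ω∖{ p, q }
  |family| = 6
Iteration 2: 1 new —
  { p, r }  = { r } ∪ { p }
  |family| = 7
Iteration 3 adds 1:
  { q }  = Ω∖{ p, r }
  |family| = 8
Iteration 4: closed — nothing new.

Therefore σ(ℰ) = { ∅, { p }, { q }, { r }, { p, q }, { p, r }, { q, r }, Ω } (|σ(ℰ)| = 8).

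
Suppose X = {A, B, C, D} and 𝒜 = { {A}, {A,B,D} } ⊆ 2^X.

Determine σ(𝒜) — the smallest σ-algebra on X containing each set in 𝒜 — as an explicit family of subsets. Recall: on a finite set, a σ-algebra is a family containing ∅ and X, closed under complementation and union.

Start: 𝒜 ∪ {∅, X} = { {}, {A}, {A,B,D}, X }.
Iteration 1 (2 new):
  {C}  = ᶜ of {A,B,D}
  {B,C,D}  = ᶜ of {A}
  — 6 sets.
Iteration 2: +1 →
  {A,C}  = {C} ∪ {A}
  — 7 sets.
Iteration 3: +1 →
  {B,D}  = ᶜ of {A,C}
  — 8 sets.
Iteration 4: stable.

σ(𝒜) = { {}, {A}, {C}, {A,C}, {B,D}, {A,B,D}, {B,C,D}, X }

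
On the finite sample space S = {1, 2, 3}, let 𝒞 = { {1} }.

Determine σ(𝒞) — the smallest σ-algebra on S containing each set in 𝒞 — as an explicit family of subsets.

σ(𝒞) (4 sets): { ∅, {1}, {2, 3}, S }

Working:
Start: 𝒞 ∪ {∅, S} = { ∅, {1}, S }.
Step 1 (1 new):
  {2, 3}  = S∖{1}
Step 2: already closed under ᶜ and ∪.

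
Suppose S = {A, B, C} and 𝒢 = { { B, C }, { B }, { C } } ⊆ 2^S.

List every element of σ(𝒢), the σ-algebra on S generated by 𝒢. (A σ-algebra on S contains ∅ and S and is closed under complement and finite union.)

Begin from { {}, { B }, { C }, { B, C }, S } (that is, 𝒢 plus ∅ and S).
Pass 1: 3 new —
  { A }  = { B, C }ᶜ
  { A, B }  = { C }ᶜ
  { A, C }  = { B }ᶜ
Pass 2: closed — nothing new.

Therefore σ(𝒢) = { {}, { A }, { B }, { C }, { A, B }, { A, C }, { B, C }, S } (|σ(𝒢)| = 8).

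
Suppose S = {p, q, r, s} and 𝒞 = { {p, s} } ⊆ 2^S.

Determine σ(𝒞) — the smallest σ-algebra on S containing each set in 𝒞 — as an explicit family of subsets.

σ(𝒞) (4 sets): { {}, {p, s}, {q, r}, S }

Derivation:
Seed the family with 𝒞 together with ∅ and S: { {}, {p, s}, S }.
Iteration 1 adds 1:
  {q, r}  = ᶜ of {p, s}
  (now 4)
Iteration 2: closed — nothing new.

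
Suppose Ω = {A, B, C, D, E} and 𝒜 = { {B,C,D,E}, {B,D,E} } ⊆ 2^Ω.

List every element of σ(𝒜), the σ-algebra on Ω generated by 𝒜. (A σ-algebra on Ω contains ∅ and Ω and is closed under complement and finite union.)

Seed the family with 𝒜 together with ∅ and Ω: { ∅, {B,D,E}, {B,C,D,E}, Ω }.
Iteration 1: 2 new —
  {A}  = Ω∖{B,C,D,E}
  {A,C}  = Ω∖{B,D,E}
  — 6 sets.
Iteration 2: +1 →
  {A,B,D,E}  = {B,D,E} ∪ {A}
  — 7 sets.
Iteration 3 (1 new):
  {C}  = Ω∖{A,B,D,E}
  — 8 sets.
Iteration 4: no new sets; the family is a σ-algebra.

Therefore σ(𝒜) = { ∅, {A}, {C}, {A,C}, {B,D,E}, {A,B,D,E}, {B,C,D,E}, Ω } (|σ(𝒜)| = 8).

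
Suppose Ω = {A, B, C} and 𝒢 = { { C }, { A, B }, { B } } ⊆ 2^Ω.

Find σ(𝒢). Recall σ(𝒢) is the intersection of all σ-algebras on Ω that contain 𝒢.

Start: 𝒢 ∪ {∅, Ω} = { ∅, { B }, { C }, { A, B }, Ω }.
Iteration 1: 2 new —
  { A, C }  = ᶜ of { B }
  { B, C }  = { C } ∪ { B }
  — 7 sets.
Iteration 2 (1 new):
  { A }  = ᶜ of { B, C }
  — 8 sets.
Iteration 3: stable.

Therefore σ(𝒢) = { ∅, { A }, { B }, { C }, { A, B }, { A, C }, { B, C }, Ω } (|σ(𝒢)| = 8).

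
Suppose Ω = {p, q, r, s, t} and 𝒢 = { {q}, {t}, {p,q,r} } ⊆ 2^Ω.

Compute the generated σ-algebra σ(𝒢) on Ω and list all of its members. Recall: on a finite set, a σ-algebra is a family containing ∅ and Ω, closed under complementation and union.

|σ(𝒢)| = 16.  σ(𝒢) = { {}, {q}, {s}, {t}, {p,r}, {q,s}, {q,t}, {s,t}, {p,q,r}, {p,r,s}, {p,r,t}, {q,s,t}, {p,q,r,s}, {p,q,r,t}, {p,r,s,t}, Ω }

Check:
Initial family (5 sets): { {}, {q}, {t}, {p,q,r}, Ω }.
Iteration 1 (5 new):
  {q,t}  = {q} ∪ {t}
  {s,t}  = ᶜ of {p,q,r}
  {p,q,r,s}  = ᶜ of {t}
  {p,q,r,t}  = {p,q,r} ∪ {t}
  {p,r,s,t}  = ᶜ of {q}
  — 10 sets.
Iteration 2. New:
  {s}  = ᶜ of {p,q,r,t}
  {p,r,s}  = ᶜ of {q,t}
  {q,s,t}  = {q,t} ∪ {s,t}
  — 13 sets.
Iteration 3. New:
  {p,r}  = ᶜ of {q,s,t}
  {q,s}  = {s} ∪ {q}
  — 15 sets.
Iteration 4: +1 →
  {p,r,t}  = ᶜ of {q,s}
  — 16 sets.
Iteration 5: already closed under ᶜ and ∪.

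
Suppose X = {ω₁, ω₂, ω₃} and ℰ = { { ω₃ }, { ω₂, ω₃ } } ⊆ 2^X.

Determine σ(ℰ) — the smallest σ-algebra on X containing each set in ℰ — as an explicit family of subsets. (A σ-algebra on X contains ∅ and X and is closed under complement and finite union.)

σ(ℰ) = { {  }, { ω₁ }, { ω₂ }, { ω₃ }, { ω₁, ω₂ }, { ω₁, ω₃ }, { ω₂, ω₃ }, X }

Trace:
Start: ℰ ∪ {∅, X} = { {  }, { ω₃ }, { ω₂, ω₃ }, X }.
Pass 1: +2 →
  { ω₁ }  = { ω₂, ω₃ }ᶜ
  { ω₁, ω₂ }  = { ω₃ }ᶜ
  [6 total]
Pass 2: +1 →
  { ω₁, ω₃ }  = { ω₃ } ∪ { ω₁ }
  [7 total]
Pass 3: 1 new —
  { ω₂ }  = { ω₁, ω₃ }ᶜ
  [8 total]
Pass 4: no new sets; the family is a σ-algebra.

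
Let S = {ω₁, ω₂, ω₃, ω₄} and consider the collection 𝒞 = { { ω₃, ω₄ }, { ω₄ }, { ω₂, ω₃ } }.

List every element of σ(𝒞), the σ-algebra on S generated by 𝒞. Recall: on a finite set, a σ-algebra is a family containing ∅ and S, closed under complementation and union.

Start: 𝒞 ∪ {∅, S} = { {}, { ω₄ }, { ω₂, ω₃ }, { ω₃, ω₄ }, S }.
Pass 1. New:
  { ω₁, ω₂ }  = { ω₃, ω₄ }ᶜ
  { ω₁, ω₄ }  = { ω₂, ω₃ }ᶜ
  { ω₁, ω₂, ω₃ }  = { ω₄ }ᶜ
  { ω₂, ω₃, ω₄ }  = { ω₃, ω₄ } ∪ { ω₂, ω₃ }
  |family| = 9
Pass 2: 3 new —
  { ω₁ }  = { ω₂, ω₃, ω₄ }ᶜ
  { ω₁, ω₂, ω₄ }  = { ω₁, ω₂ } ∪ { ω₁, ω₄ }
  { ω₁, ω₃, ω₄ }  = { ω₃, ω₄ } ∪ { ω₁, ω₄ }
  |family| = 12
Pass 3: +2 →
  { ω₂ }  = { ω₁, ω₃, ω₄ }ᶜ
  { ω₃ }  = { ω₁, ω₂, ω₄ }ᶜ
  |family| = 14
Pass 4: +2 →
  { ω₁, ω₃ }  = { ω₃ } ∪ { ω₁ }
  { ω₂, ω₄ }  = { ω₄ } ∪ { ω₂ }
  |family| = 16
Pass 5: no new sets; the family is a σ-algebra.

Therefore σ(𝒞) = { {}, { ω₁ }, { ω₂ }, { ω₃ }, { ω₄ }, { ω₁, ω₂ }, { ω₁, ω₃ }, { ω₁, ω₄ }, { ω₂, ω₃ }, { ω₂, ω₄ }, { ω₃, ω₄ }, { ω₁, ω₂, ω₃ }, { ω₁, ω₂, ω₄ }, { ω₁, ω₃, ω₄ }, { ω₂, ω₃, ω₄ }, S } (|σ(𝒞)| = 16).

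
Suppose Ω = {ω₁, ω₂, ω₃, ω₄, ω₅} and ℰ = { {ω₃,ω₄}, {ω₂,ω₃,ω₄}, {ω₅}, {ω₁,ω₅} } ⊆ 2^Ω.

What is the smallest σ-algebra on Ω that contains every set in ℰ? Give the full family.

Initial family (6 sets): { {}, {ω₅}, {ω₁,ω₅}, {ω₃,ω₄}, {ω₂,ω₃,ω₄}, Ω }.
Step 1 adds 5:
  {ω₁,ω₂,ω₅}  = {ω₃,ω₄}ᶜ
  {ω₃,ω₄,ω₅}  = {ω₃,ω₄} ∪ {ω₅}
  {ω₁,ω₂,ω₃,ω₄}  = {ω₅}ᶜ
  {ω₁,ω₃,ω₄,ω₅}  = {ω₃,ω₄} ∪ {ω₁,ω₅}
  {ω₂,ω₃,ω₄,ω₅}  = {ω₂,ω₃,ω₄} ∪ {ω₅}
  |family| = 11
Step 2: +3 →
  {ω₁}  = {ω₂,ω₃,ω₄,ω₅}ᶜ
  {ω₂}  = {ω₁,ω₃,ω₄,ω₅}ᶜ
  {ω₁,ω₂}  = {ω₃,ω₄,ω₅}ᶜ
  |family| = 14
Step 3. New:
  {ω₂,ω₅}  = {ω₂} ∪ {ω₅}
  {ω₁,ω₃,ω₄}  = {ω₃,ω₄} ∪ {ω₁}
  |family| = 16
Step 4 adds nothing — fixpoint reached.

Therefore σ(ℰ) = { {}, {ω₁}, {ω₂}, {ω₅}, {ω₁,ω₂}, {ω₁,ω₅}, {ω₂,ω₅}, {ω₃,ω₄}, {ω₁,ω₂,ω₅}, {ω₁,ω₃,ω₄}, {ω₂,ω₃,ω₄}, {ω₃,ω₄,ω₅}, {ω₁,ω₂,ω₃,ω₄}, {ω₁,ω₃,ω₄,ω₅}, {ω₂,ω₃,ω₄,ω₅}, Ω } (|σ(ℰ)| = 16).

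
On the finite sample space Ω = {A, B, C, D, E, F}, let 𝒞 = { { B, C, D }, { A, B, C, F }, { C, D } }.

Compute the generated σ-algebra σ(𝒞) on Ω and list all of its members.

σ(𝒞) (32 sets): { {}, { B }, { C }, { D }, { E }, { A, F }, { B, C }, { B, D }, { B, E }, { C, D }, { C, E }, { D, E }, { A, B, F }, { A, C, F }, { A, D, F }, { A, E, F }, { B, C, D }, { B, C, E }, { B, D, E }, { C, D, E }, { A, B, C, F }, { A, B, D, F }, { A, B, E, F }, { A, C, D, F }, { A, C, E, F }, { A, D, E, F }, { B, C, D, E }, { A, B, C, D, F }, { A, B, C, E, F }, { A, B, D, E, F }, { A, C, D, E, F }, Ω }

Working:
Initial family (5 sets): { {}, { C, D }, { B, C, D }, { A, B, C, F }, Ω }.
Iteration 1 adds 4:
  { D, E }  = ᶜ of { A, B, C, F }
  { A, E, F }  = ᶜ of { B, C, D }
  { A, B, E, F }  = ᶜ of { C, D }
  { A, B, C, D, F }  = { C, D } ∪ { A, B, C, F }
  (now 9)
Iteration 2 (7 new):
  { E }  = ᶜ of { A, B, C, D, F }
  { C, D, E }  = { C, D } ∪ { D, E }
  { A, D, E, F }  = { D, E } ∪ { A, E, F }
  { B, C, D, E }  = { B, C, D } ∪ { D, E }
  { A, B, C, E, F }  = { A, B, C, F } ∪ { A, E, F }
  { A, B, D, E, F }  = { D, E } ∪ { A, B, E, F }
  { A, C, D, E, F }  = { C, D } ∪ { A, E, F }
  (now 16)
Iteration 3. New:
  { B }  = ᶜ of { A, C, D, E, F }
  { C }  = ᶜ of { A, B, D, E, F }
  { D }  = ᶜ of { A, B, C, E, F }
  { A, F }  = ᶜ of { B, C, D, E }
  { B, C }  = ᶜ of { A, D, E, F }
  { A, B, F }  = ᶜ of { C, D, E }
  (now 22)
Iteration 4: 10 new —
  { B, D }  = { B } ∪ { D }
  { B, E }  = { B } ∪ { E }
  { C, E }  = { E } ∪ { C }
  { A, C, F }  = { A, F } ∪ { C }
  { A, D, F }  = { A, F } ∪ { D }
  { B, C, E }  = { E } ∪ { B, C }
  { B, D, E }  = { B } ∪ { D, E }
  { A, B, D, F }  = { D } ∪ { A, B, F }
  { A, C, D, F }  = { C, D } ∪ { A, F }
  { A, C, E, F }  = { C } ∪ { A, E, F }
  (now 32)
Iteration 5: no new sets; the family is a σ-algebra.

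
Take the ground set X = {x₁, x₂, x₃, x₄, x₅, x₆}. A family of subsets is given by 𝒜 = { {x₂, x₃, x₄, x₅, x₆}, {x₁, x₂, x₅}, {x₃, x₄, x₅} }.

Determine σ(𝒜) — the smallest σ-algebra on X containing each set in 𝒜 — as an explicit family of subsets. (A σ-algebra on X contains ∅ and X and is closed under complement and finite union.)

Begin from { {}, {x₁, x₂, x₅}, {x₃, x₄, x₅}, {x₂, x₃, x₄, x₅, x₆}, X } (that is, 𝒜 plus ∅ and X).
Iteration 1. New:
  {x₁}  = ᶜ of {x₂, x₃, x₄, x₅, x₆}
  {x₁, x₂, x₆}  = ᶜ of {x₃, x₄, x₅}
  {x₃, x₄, x₆}  = ᶜ of {x₁, x₂, x₅}
  {x₁, x₂, x₃, x₄, x₅}  = {x₁, x₂, x₅} ∪ {x₃, x₄, x₅}
  — 9 sets.
Iteration 2: +6 →
  {x₆}  = ᶜ of {x₁, x₂, x₃, x₄, x₅}
  {x₁, x₂, x₅, x₆}  = {x₁, x₂, x₅} ∪ {x₁, x₂, x₆}
  {x₁, x₃, x₄, x₅}  = {x₃, x₄, x₅} ∪ {x₁}
  {x₁, x₃, x₄, x₆}  = {x₃, x₄, x₆} ∪ {x₁}
  {x₃, x₄, x₅, x₆}  = {x₃, x₄, x₅} ∪ {x₃, x₄, x₆}
  {x₁, x₂, x₃, x₄, x₆}  = {x₃, x₄, x₆} ∪ {x₁, x₂, x₆}
  — 15 sets.
Iteration 3: 7 new —
  {x₅}  = ᶜ of {x₁, x₂, x₃, x₄, x₆}
  {x₁, x₂}  = ᶜ of {x₃, x₄, x₅, x₆}
  {x₁, x₆}  = {x₁} ∪ {x₆}
  {x₂, x₅}  = ᶜ of {x₁, x₃, x₄, x₆}
  {x₂, x₆}  = ᶜ of {x₁, x₃, x₄, x₅}
  {x₃, x₄}  = ᶜ of {x₁, x₂, x₅, x₆}
  {x₁, x₃, x₄, x₅, x₆}  = {x₃, x₄, x₅} ∪ {x₁, x₃, x₄, x₆}
  — 22 sets.
Iteration 4: 9 new —
  {x₂}  = ᶜ of {x₁, x₃, x₄, x₅, x₆}
  {x₁, x₅}  = {x₅} ∪ {x₁}
  {x₅, x₆}  = {x₆} ∪ {x₅}
  {x₁, x₃, x₄}  = {x₃, x₄} ∪ {x₁}
  {x₁, x₅, x₆}  = {x₁, x₆} ∪ {x₅}
  {x₂, x₅, x₆}  = {x₂, x₅} ∪ {x₂, x₆}
  {x₁, x₂, x₃, x₄}  = {x₃, x₄} ∪ {x₁, x₂}
  {x₂, x₃, x₄, x₅}  = ᶜ of {x₁, x₆}
  {x₂, x₃, x₄, x₆}  = {x₃, x₄} ∪ {x₂, x₆}
  — 31 sets.
Iteration 5 adds 1:
  {x₂, x₃, x₄}  = ᶜ of {x₁, x₅, x₆}
  — 32 sets.
Iteration 6: closed — nothing new.

σ(𝒜) = { {}, {x₁}, {x₂}, {x₅}, {x₆}, {x₁, x₂}, {x₁, x₅}, {x₁, x₆}, {x₂, x₅}, {x₂, x₆}, {x₃, x₄}, {x₅, x₆}, {x₁, x₂, x₅}, {x₁, x₂, x₆}, {x₁, x₃, x₄}, {x₁, x₅, x₆}, {x₂, x₃, x₄}, {x₂, x₅, x₆}, {x₃, x₄, x₅}, {x₃, x₄, x₆}, {x₁, x₂, x₃, x₄}, {x₁, x₂, x₅, x₆}, {x₁, x₃, x₄, x₅}, {x₁, x₃, x₄, x₆}, {x₂, x₃, x₄, x₅}, {x₂, x₃, x₄, x₆}, {x₃, x₄, x₅, x₆}, {x₁, x₂, x₃, x₄, x₅}, {x₁, x₂, x₃, x₄, x₆}, {x₁, x₃, x₄, x₅, x₆}, {x₂, x₃, x₄, x₅, x₆}, X }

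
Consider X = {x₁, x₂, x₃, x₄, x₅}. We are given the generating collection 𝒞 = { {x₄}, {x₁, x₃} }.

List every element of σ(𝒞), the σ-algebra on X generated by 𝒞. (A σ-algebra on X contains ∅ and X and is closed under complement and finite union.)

σ(𝒞) = { {}, {x₄}, {x₁, x₃}, {x₂, x₅}, {x₁, x₃, x₄}, {x₂, x₄, x₅}, {x₁, x₂, x₃, x₅}, X }

Derivation:
Begin from { {}, {x₄}, {x₁, x₃}, X } (that is, 𝒞 plus ∅ and X).
Iteration 1: +3 →
  {x₁, x₃, x₄}  = {x₁, x₃} ∪ {x₄}
  {x₂, x₄, x₅}  = {x₁, x₃}ᶜ
  {x₁, x₂, x₃, x₅}  = {x₄}ᶜ
  [7 total]
Iteration 2: +1 →
  {x₂, x₅}  = {x₁, x₃, x₄}ᶜ
  [8 total]
Iteration 3: stable.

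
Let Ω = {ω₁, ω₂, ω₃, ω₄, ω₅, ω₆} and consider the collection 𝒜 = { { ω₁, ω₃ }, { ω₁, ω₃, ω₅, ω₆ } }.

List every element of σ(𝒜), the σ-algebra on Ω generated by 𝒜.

Take S₀ = 𝒜 ∪ {∅, Ω} = { {}, { ω₁, ω₃ }, { ω₁, ω₃, ω₅, ω₆ }, Ω }.
Step 1 (2 new):
  { ω₂, ω₄ }  = ᶜ of { ω₁, ω₃, ω₅, ω₆ }
  { ω₂, ω₄, ω₅, ω₆ }  = ᶜ of { ω₁, ω₃ }
  [6 total]
Step 2 (1 new):
  { ω₁, ω₂, ω₃, ω₄ }  = { ω₁, ω₃ } ∪ { ω₂, ω₄ }
  [7 total]
Step 3: 1 new —
  { ω₅, ω₆ }  = ᶜ of { ω₁, ω₂, ω₃, ω₄ }
  [8 total]
Step 4 adds nothing — fixpoint reached.

σ(𝒜) = { {}, { ω₁, ω₃ }, { ω₂, ω₄ }, { ω₅, ω₆ }, { ω₁, ω₂, ω₃, ω₄ }, { ω₁, ω₃, ω₅, ω₆ }, { ω₂, ω₄, ω₅, ω₆ }, Ω }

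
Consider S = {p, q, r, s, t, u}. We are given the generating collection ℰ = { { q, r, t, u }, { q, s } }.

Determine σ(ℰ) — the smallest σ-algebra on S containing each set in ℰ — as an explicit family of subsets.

σ(ℰ) (16 sets): { {  }, { p }, { q }, { s }, { p, q }, { p, s }, { q, s }, { p, q, s }, { r, t, u }, { p, r, t, u }, { q, r, t, u }, { r, s, t, u }, { p, q, r, t, u }, { p, r, s, t, u }, { q, r, s, t, u }, S }

Derivation:
Seed the family with ℰ together with ∅ and S: { {  }, { q, s }, { q, r, t, u }, S }.
Step 1 adds 3:
  { p, s }  = { q, r, t, u }ᶜ
  { p, r, t, u }  = { q, s }ᶜ
  { q, r, s, t, u }  = { q, r, t, u } ∪ { q, s }
  |family| = 7
Step 2: +4 →
  { p }  = { q, r, s, t, u }ᶜ
  { p, q, s }  = { p, s } ∪ { q, s }
  { p, q, r, t, u }  = { p, r, t, u } ∪ { q, r, t, u }
  { p, r, s, t, u }  = { p, r, t, u } ∪ { p, s }
  |family| = 11
Step 3 (3 new):
  { q }  = { p, r, s, t, u }ᶜ
  { s }  = { p, q, r, t, u }ᶜ
  { r, t, u }  = { p, q, s }ᶜ
  |family| = 14
Step 4 (2 new):
  { p, q }  = { p } ∪ { q }
  { r, s, t, u }  = { r, t, u } ∪ { s }
  |family| = 16
Step 5: no new sets; the family is a σ-algebra.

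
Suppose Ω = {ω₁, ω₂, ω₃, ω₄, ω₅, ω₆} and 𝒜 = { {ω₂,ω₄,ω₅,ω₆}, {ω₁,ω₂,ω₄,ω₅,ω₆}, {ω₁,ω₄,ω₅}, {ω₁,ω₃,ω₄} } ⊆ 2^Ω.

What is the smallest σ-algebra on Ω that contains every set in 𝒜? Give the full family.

σ(𝒜) (32 sets): { {}, {ω₁}, {ω₃}, {ω₄}, {ω₅}, {ω₁,ω₃}, {ω₁,ω₄}, {ω₁,ω₅}, {ω₂,ω₆}, {ω₃,ω₄}, {ω₃,ω₅}, {ω₄,ω₅}, {ω₁,ω₂,ω₆}, {ω₁,ω₃,ω₄}, {ω₁,ω₃,ω₅}, {ω₁,ω₄,ω₅}, {ω₂,ω₃,ω₆}, {ω₂,ω₄,ω₆}, {ω₂,ω₅,ω₆}, {ω₃,ω₄,ω₅}, {ω₁,ω₂,ω₃,ω₆}, {ω₁,ω₂,ω₄,ω₆}, {ω₁,ω₂,ω₅,ω₆}, {ω₁,ω₃,ω₄,ω₅}, {ω₂,ω₃,ω₄,ω₆}, {ω₂,ω₃,ω₅,ω₆}, {ω₂,ω₄,ω₅,ω₆}, {ω₁,ω₂,ω₃,ω₄,ω₆}, {ω₁,ω₂,ω₃,ω₅,ω₆}, {ω₁,ω₂,ω₄,ω₅,ω₆}, {ω₂,ω₃,ω₄,ω₅,ω₆}, Ω }

Derivation:
Take S₀ = 𝒜 ∪ {∅, Ω} = { {}, {ω₁,ω₃,ω₄}, {ω₁,ω₄,ω₅}, {ω₂,ω₄,ω₅,ω₆}, {ω₁,ω₂,ω₄,ω₅,ω₆}, Ω }.
Step 1. New:
  {ω₃}  = {ω₁,ω₂,ω₄,ω₅,ω₆}ᶜ
  {ω₁,ω₃}  = {ω₂,ω₄,ω₅,ω₆}ᶜ
  {ω₂,ω₃,ω₆}  = {ω₁,ω₄,ω₅}ᶜ
  {ω₂,ω₅,ω₆}  = {ω₁,ω₃,ω₄}ᶜ
  {ω₁,ω₃,ω₄,ω₅}  = {ω₁,ω₄,ω₅} ∪ {ω₁,ω₃,ω₄}
  |family| = 11
Step 2. New:
  {ω₂,ω₆}  = {ω₁,ω₃,ω₄,ω₅}ᶜ
  {ω₁,ω₂,ω₃,ω₆}  = {ω₂,ω₃,ω₆} ∪ {ω₁,ω₃}
  {ω₂,ω₃,ω₅,ω₆}  = {ω₂,ω₃,ω₆} ∪ {ω₂,ω₅,ω₆}
  {ω₁,ω₂,ω₃,ω₄,ω₆}  = {ω₂,ω₃,ω₆} ∪ {ω₁,ω₃,ω₄}
  {ω₁,ω₂,ω₃,ω₅,ω₆}  = {ω₂,ω₅,ω₆} ∪ {ω₁,ω₃}
  {ω₂,ω₃,ω₄,ω₅,ω₆}  = {ω₂,ω₃,ω₆} ∪ {ω₂,ω₄,ω₅,ω₆}
  |family| = 17
Step 3: +5 →
  {ω₁}  = {ω₂,ω₃,ω₄,ω₅,ω₆}ᶜ
  {ω₄}  = {ω₁,ω₂,ω₃,ω₅,ω₆}ᶜ
  {ω₅}  = {ω₁,ω₂,ω₃,ω₄,ω₆}ᶜ
  {ω₁,ω₄}  = {ω₂,ω₃,ω₅,ω₆}ᶜ
  {ω₄,ω₅}  = {ω₁,ω₂,ω₃,ω₆}ᶜ
  |family| = 22
Step 4. New:
  {ω₁,ω₅}  = {ω₁} ∪ {ω₅}
  {ω₃,ω₄}  = {ω₃} ∪ {ω₄}
  {ω₃,ω₅}  = {ω₅} ∪ {ω₃}
  {ω₁,ω₂,ω₆}  = {ω₁} ∪ {ω₂,ω₆}
  {ω₁,ω₃,ω₅}  = {ω₅} ∪ {ω₁,ω₃}
  {ω₂,ω₄,ω₆}  = {ω₂,ω₆} ∪ {ω₄}
  {ω₃,ω₄,ω₅}  = {ω₄,ω₅} ∪ {ω₃}
  {ω₁,ω₂,ω₄,ω₆}  = {ω₂,ω₆} ∪ {ω₁,ω₄}
  {ω₁,ω₂,ω₅,ω₆}  = {ω₁} ∪ {ω₂,ω₅,ω₆}
  {ω₂,ω₃,ω₄,ω₆}  = {ω₂,ω₃,ω₆} ∪ {ω₄}
  |family| = 32
Step 5: already closed under ᶜ and ∪.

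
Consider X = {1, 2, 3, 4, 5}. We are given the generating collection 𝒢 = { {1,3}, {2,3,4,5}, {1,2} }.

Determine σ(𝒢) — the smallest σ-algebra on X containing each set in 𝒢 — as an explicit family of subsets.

Initial family (5 sets): { {}, {1,2}, {1,3}, {2,3,4,5}, X }.
Pass 1: +4 →
  {1}  = {2,3,4,5}ᶜ
  {1,2,3}  = {1,2} ∪ {1,3}
  {2,4,5}  = {1,3}ᶜ
  {3,4,5}  = {1,2}ᶜ
  — 9 sets.
Pass 2. New:
  {4,5}  = {1,2,3}ᶜ
  {1,2,4,5}  = {1,2} ∪ {2,4,5}
  {1,3,4,5}  = {3,4,5} ∪ {1,3}
  — 12 sets.
Pass 3 (3 new):
  {2}  = {1,3,4,5}ᶜ
  {3}  = {1,2,4,5}ᶜ
  {1,4,5}  = {4,5} ∪ {1}
  — 15 sets.
Pass 4 (1 new):
  {2,3}  = {1,4,5}ᶜ
  — 16 sets.
Pass 5: closed — nothing new.

σ(𝒢) = { {}, {1}, {2}, {3}, {1,2}, {1,3}, {2,3}, {4,5}, {1,2,3}, {1,4,5}, {2,4,5}, {3,4,5}, {1,2,4,5}, {1,3,4,5}, {2,3,4,5}, X }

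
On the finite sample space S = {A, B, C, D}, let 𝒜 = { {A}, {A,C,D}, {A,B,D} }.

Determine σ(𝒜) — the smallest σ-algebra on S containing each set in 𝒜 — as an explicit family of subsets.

Seed the family with 𝒜 together with ∅ and S: { {}, {A}, {A,B,D}, {A,C,D}, S }.
Round 1. New:
  {B}  = complement {A,C,D}
  {C}  = complement {A,B,D}
  {B,C,D}  = complement {A}
  |family| = 8
Round 2. New:
  {A,B}  = {B} ∪ {A}
  {A,C}  = {C} ∪ {A}
  {B,C}  = {C} ∪ {B}
  |family| = 11
Round 3: 4 new —
  {A,D}  = complement {B,C}
  {B,D}  = complement {A,C}
  {C,D}  = complement {A,B}
  {A,B,C}  = {C} ∪ {A,B}
  |family| = 15
Round 4 (1 new):
  {D}  = complement {A,B,C}
  |family| = 16
Round 5: already closed under ᶜ and ∪.

σ(𝒜) = { {}, {A}, {B}, {C}, {D}, {A,B}, {A,C}, {A,D}, {B,C}, {B,D}, {C,D}, {A,B,C}, {A,B,D}, {A,C,D}, {B,C,D}, S }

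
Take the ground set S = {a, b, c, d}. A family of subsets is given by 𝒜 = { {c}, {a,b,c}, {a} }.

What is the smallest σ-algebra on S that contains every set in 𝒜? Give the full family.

σ(𝒜) = { ∅, {a}, {b}, {c}, {d}, {a,b}, {a,c}, {a,d}, {b,c}, {b,d}, {c,d}, {a,b,c}, {a,b,d}, {a,c,d}, {b,c,d}, S }

Derivation:
Seed the family with 𝒜 together with ∅ and S: { ∅, {a}, {c}, {a,b,c}, S }.
Step 1 (4 new):
  {d}  = {a,b,c}ᶜ
  {a,c}  = {c} ∪ {a}
  {a,b,d}  = {c}ᶜ
  {b,c,d}  = {a}ᶜ
  (now 9)
Step 2: 4 new —
  {a,d}  = {d} ∪ {a}
  {b,d}  = {a,c}ᶜ
  {c,d}  = {c} ∪ {d}
  {a,c,d}  = {a,c} ∪ {d}
  (now 13)
Step 3. New:
  {b}  = {a,c,d}ᶜ
  {a,b}  = {c,d}ᶜ
  {b,c}  = {a,d}ᶜ
  (now 16)
Step 4: stable.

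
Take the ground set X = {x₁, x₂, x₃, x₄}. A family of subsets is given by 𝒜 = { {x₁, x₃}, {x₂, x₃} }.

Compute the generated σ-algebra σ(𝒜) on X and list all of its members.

σ(𝒜) (16 sets): { {}, {x₁}, {x₂}, {x₃}, {x₄}, {x₁, x₂}, {x₁, x₃}, {x₁, x₄}, {x₂, x₃}, {x₂, x₄}, {x₃, x₄}, {x₁, x₂, x₃}, {x₁, x₂, x₄}, {x₁, x₃, x₄}, {x₂, x₃, x₄}, X }

Check:
Start: 𝒜 ∪ {∅, X} = { {}, {x₁, x₃}, {x₂, x₃}, X }.
Iteration 1. New:
  {x₁, x₄}  = ᶜ of {x₂, x₃}
  {x₂, x₄}  = ᶜ of {x₁, x₃}
  {x₁, x₂, x₃}  = {x₁, x₃} ∪ {x₂, x₃}
  |family| = 7
Iteration 2: 4 new —
  {x₄}  = ᶜ of {x₁, x₂, x₃}
  {x₁, x₂, x₄}  = {x₁, x₄} ∪ {x₂, x₄}
  {x₁, x₃, x₄}  = {x₁, x₄} ∪ {x₁, x₃}
  {x₂, x₃, x₄}  = {x₂, x₃} ∪ {x₂, x₄}
  |family| = 11
Iteration 3 adds 3:
  {x₁}  = ᶜ of {x₂, x₃, x₄}
  {x₂}  = ᶜ of {x₁, x₃, x₄}
  {x₃}  = ᶜ of {x₁, x₂, x₄}
  |family| = 14
Iteration 4 adds 2:
  {x₁, x₂}  = {x₂} ∪ {x₁}
  {x₃, x₄}  = {x₃} ∪ {x₄}
  |family| = 16
After Iteration 5 the family is unchanged; done.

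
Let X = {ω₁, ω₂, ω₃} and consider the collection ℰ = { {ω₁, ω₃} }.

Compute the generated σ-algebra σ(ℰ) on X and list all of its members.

|σ(ℰ)| = 4.  σ(ℰ) = { {}, {ω₂}, {ω₁, ω₃}, X }

Check:
Seed the family with ℰ together with ∅ and X: { {}, {ω₁, ω₃}, X }.
Iteration 1: +1 →
  {ω₂}  = ᶜ of {ω₁, ω₃}
  [4 total]
Iteration 2 adds nothing — fixpoint reached.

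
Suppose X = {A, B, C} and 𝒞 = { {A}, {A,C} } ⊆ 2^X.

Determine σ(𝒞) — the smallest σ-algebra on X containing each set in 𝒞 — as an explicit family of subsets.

Answer: σ(𝒞) = { ∅, {A}, {B}, {C}, {A,B}, {A,C}, {B,C}, X }

Working:
Initial family (4 sets): { ∅, {A}, {A,C}, X }.
Pass 1 (2 new):
  {B}  = X∖{A,C}
  {B,C}  = X∖{A}
  — 6 sets.
Pass 2: +1 →
  {A,B}  = {B} ∪ {A}
  — 7 sets.
Pass 3: +1 →
  {C}  = X∖{A,B}
  — 8 sets.
Pass 4: no new sets; the family is a σ-algebra.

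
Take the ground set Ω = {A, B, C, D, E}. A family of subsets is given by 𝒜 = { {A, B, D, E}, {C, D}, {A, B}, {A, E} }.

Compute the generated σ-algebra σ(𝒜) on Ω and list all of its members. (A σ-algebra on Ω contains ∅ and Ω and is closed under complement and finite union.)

|σ(𝒜)| = 32.  σ(𝒜) = { {}, {A}, {B}, {C}, {D}, {E}, {A, B}, {A, C}, {A, D}, {A, E}, {B, C}, {B, D}, {B, E}, {C, D}, {C, E}, {D, E}, {A, B, C}, {A, B, D}, {A, B, E}, {A, C, D}, {A, C, E}, {A, D, E}, {B, C, D}, {B, C, E}, {B, D, E}, {C, D, E}, {A, B, C, D}, {A, B, C, E}, {A, B, D, E}, {A, C, D, E}, {B, C, D, E}, Ω }

Check:
Begin from { {}, {A, B}, {A, E}, {C, D}, {A, B, D, E}, Ω } (that is, 𝒜 plus ∅ and Ω).
Round 1. New:
  {C}  = ᶜ of {A, B, D, E}
  {A, B, E}  = ᶜ of {C, D}
  {B, C, D}  = ᶜ of {A, E}
  {C, D, E}  = ᶜ of {A, B}
  {A, B, C, D}  = {C, D} ∪ {A, B}
  {A, C, D, E}  = {C, D} ∪ {A, E}
  — 12 sets.
Round 2: +6 →
  {B}  = ᶜ of {A, C, D, E}
  {E}  = ᶜ of {A, B, C, D}
  {A, B, C}  = {A, B} ∪ {C}
  {A, C, E}  = {C} ∪ {A, E}
  {A, B, C, E}  = {C} ∪ {A, B, E}
  {B, C, D, E}  = {C, D, E} ∪ {B, C, D}
  — 18 sets.
Round 3 (7 new):
  {A}  = ᶜ of {B, C, D, E}
  {D}  = ᶜ of {A, B, C, E}
  {B, C}  = {C} ∪ {B}
  {B, D}  = ᶜ of {A, C, E}
  {B, E}  = {B} ∪ {E}
  {C, E}  = {C} ∪ {E}
  {D, E}  = ᶜ of {A, B, C}
  — 25 sets.
Round 4: 7 new —
  {A, C}  = {C} ∪ {A}
  {A, D}  = {D} ∪ {A}
  {A, B, D}  = ᶜ of {C, E}
  {A, C, D}  = ᶜ of {B, E}
  {A, D, E}  = ᶜ of {B, C}
  {B, C, E}  = {B, E} ∪ {C}
  {B, D, E}  = {B, E} ∪ {D, E}
  — 32 sets.
Round 5: stable.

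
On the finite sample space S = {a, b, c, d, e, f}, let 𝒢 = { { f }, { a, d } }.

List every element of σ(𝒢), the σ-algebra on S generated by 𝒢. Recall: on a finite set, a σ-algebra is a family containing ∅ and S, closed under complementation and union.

σ(𝒢) = { ∅, { f }, { a, d }, { a, d, f }, { b, c, e }, { b, c, e, f }, { a, b, c, d, e }, S }

Trace:
Initial family (4 sets): { ∅, { f }, { a, d }, S }.
Step 1: +3 →
  { a, d, f }  = { a, d } ∪ { f }
  { b, c, e, f }  = ᶜ of { a, d }
  { a, b, c, d, e }  = ᶜ of { f }
  [7 total]
Step 2. New:
  { b, c, e }  = ᶜ of { a, d, f }
  [8 total]
Step 3: no new sets; the family is a σ-algebra.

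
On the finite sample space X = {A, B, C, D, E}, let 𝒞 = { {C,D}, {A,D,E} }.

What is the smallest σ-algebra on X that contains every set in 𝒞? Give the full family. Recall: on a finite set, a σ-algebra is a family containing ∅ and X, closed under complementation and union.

Seed the family with 𝒞 together with ∅ and X: { ∅, {C,D}, {A,D,E}, X }.
Step 1: 3 new —
  {B,C}  = {A,D,E}ᶜ
  {A,B,E}  = {C,D}ᶜ
  {A,C,D,E}  = {C,D} ∪ {A,D,E}
Step 2 (4 new):
  {B}  = {A,C,D,E}ᶜ
  {B,C,D}  = {C,D} ∪ {B,C}
  {A,B,C,E}  = {A,B,E} ∪ {B,C}
  {A,B,D,E}  = {A,D,E} ∪ {A,B,E}
Step 3 adds 3:
  {C}  = {A,B,D,E}ᶜ
  {D}  = {A,B,C,E}ᶜ
  {A,E}  = {B,C,D}ᶜ
Step 4 adds 2:
  {B,D}  = {D} ∪ {B}
  {A,C,E}  = {C} ∪ {A,E}
Step 5: stable.

Hence σ(𝒞) has 16 members: { ∅, {B}, {C}, {D}, {A,E}, {B,C}, {B,D}, {C,D}, {A,B,E}, {A,C,E}, {A,D,E}, {B,C,D}, {A,B,C,E}, {A,B,D,E}, {A,C,D,E}, X }.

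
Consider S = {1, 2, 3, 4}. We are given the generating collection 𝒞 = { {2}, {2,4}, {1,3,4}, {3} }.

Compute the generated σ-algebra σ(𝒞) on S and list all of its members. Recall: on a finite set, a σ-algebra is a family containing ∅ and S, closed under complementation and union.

Begin from { {}, {2}, {3}, {2,4}, {1,3,4}, S } (that is, 𝒞 plus ∅ and S).
Step 1 (4 new):
  {1,3}  = {2,4}ᶜ
  {2,3}  = {3} ∪ {2}
  {1,2,4}  = {3}ᶜ
  {2,3,4}  = {3} ∪ {2,4}
  (now 10)
Step 2. New:
  {1}  = {2,3,4}ᶜ
  {1,4}  = {2,3}ᶜ
  {1,2,3}  = {2} ∪ {1,3}
  (now 13)
Step 3 (2 new):
  {4}  = {1,2,3}ᶜ
  {1,2}  = {2} ∪ {1}
  (now 15)
Step 4: +1 →
  {3,4}  = {1,2}ᶜ
  (now 16)
Step 5: stable.

Therefore σ(𝒞) = { {}, {1}, {2}, {3}, {4}, {1,2}, {1,3}, {1,4}, {2,3}, {2,4}, {3,4}, {1,2,3}, {1,2,4}, {1,3,4}, {2,3,4}, S } (|σ(𝒞)| = 16).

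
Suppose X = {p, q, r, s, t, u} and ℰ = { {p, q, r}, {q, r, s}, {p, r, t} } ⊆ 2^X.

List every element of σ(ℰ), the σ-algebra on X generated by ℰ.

Begin from { {}, {p, q, r}, {p, r, t}, {q, r, s}, X } (that is, ℰ plus ∅ and X).
Pass 1: 6 new —
  {p, t, u}  = X∖{q, r, s}
  {q, s, u}  = X∖{p, r, t}
  {s, t, u}  = X∖{p, q, r}
  {p, q, r, s}  = {q, r, s} ∪ {p, q, r}
  {p, q, r, t}  = {p, q, r} ∪ {p, r, t}
  {p, q, r, s, t}  = {q, r, s} ∪ {p, r, t}
  — 11 sets.
Pass 2 (12 new):
  {u}  = X∖{p, q, r, s, t}
  {s, u}  = X∖{p, q, r, t}
  {t, u}  = X∖{p, q, r, s}
  {p, r, t, u}  = {p, r, t} ∪ {p, t, u}
  {p, s, t, u}  = {p, t, u} ∪ {s, t, u}
  {q, r, s, u}  = {q, s, u} ∪ {q, r, s}
  {q, s, t, u}  = {q, s, u} ∪ {s, t, u}
  {p, q, r, s, u}  = {q, s, u} ∪ {p, q, r}
  {p, q, r, t, u}  = {p, q, r} ∪ {p, t, u}
  {p, q, s, t, u}  = {q, s, u} ∪ {p, t, u}
  {p, r, s, t, u}  = {p, r, t} ∪ {s, t, u}
  {q, r, s, t, u}  = {q, r, s} ∪ {s, t, u}
  — 23 sets.
Pass 3 (10 new):
  {p}  = X∖{q, r, s, t, u}
  {q}  = X∖{p, r, s, t, u}
  {r}  = X∖{p, q, s, t, u}
  {s}  = X∖{p, q, r, t, u}
  {t}  = X∖{p, q, r, s, u}
  {p, r}  = X∖{q, s, t, u}
  {p, t}  = X∖{q, r, s, u}
  {q, r}  = X∖{p, s, t, u}
  {q, s}  = X∖{p, r, t, u}
  {p, q, r, u}  = {p, q, r} ∪ {u}
  — 33 sets.
Pass 4 (29 new):
  {p, q}  = {p} ∪ {q}
  {p, s}  = {p} ∪ {s}
  {p, u}  = {p} ∪ {u}
  {q, t}  = {q} ∪ {t}
  {q, u}  = {q} ∪ {u}
  {r, s}  = {r} ∪ {s}
  {r, t}  = {t} ∪ {r}
  {r, u}  = {u} ∪ {r}
  {s, t}  = X∖{p, q, r, u}
  {p, q, s}  = {p} ∪ {q, s}
  {p, q, t}  = {q} ∪ {p, t}
  {p, r, s}  = {p, r} ∪ {s}
  {p, r, u}  = {u} ∪ {p, r}
  {p, s, t}  = {p, t} ∪ {s}
  {p, s, u}  = {p} ∪ {s, u}
  {q, r, t}  = {t} ∪ {q, r}
  {q, r, u}  = {u} ∪ {q, r}
  {q, s, t}  = {t} ∪ {q, s}
  {q, t, u}  = {t, u} ∪ {q}
  {r, s, u}  = {r} ∪ {s, u}
  {r, t, u}  = {t, u} ∪ {r}
  {p, q, s, t}  = {p, t} ∪ {q, s}
  {p, q, s, u}  = {q, s, u} ∪ {p}
  {p, q, t, u}  = {q} ∪ {p, t, u}
  {p, r, s, t}  = {p, r, t} ∪ {s}
  {p, r, s, u}  = {p, r} ∪ {s, u}
  {q, r, s, t}  = {t} ∪ {q, r, s}
  {q, r, t, u}  = {t, u} ∪ {q, r}
  {r, s, t, u}  = {r} ∪ {s, t, u}
  — 62 sets.
Pass 5: 2 new —
  {p, q, u}  = {p, u} ∪ {q}
  {r, s, t}  = {r, s} ∪ {s, t}
  — 64 sets.
Pass 6 adds nothing — fixpoint reached.

Hence σ(ℰ) has 64 members: { {}, {p}, {q}, {r}, {s}, {t}, {u}, {p, q}, {p, r}, {p, s}, {p, t}, {p, u}, {q, r}, {q, s}, {q, t}, {q, u}, {r, s}, {r, t}, {r, u}, {s, t}, {s, u}, {t, u}, {p, q, r}, {p, q, s}, {p, q, t}, {p, q, u}, {p, r, s}, {p, r, t}, {p, r, u}, {p, s, t}, {p, s, u}, {p, t, u}, {q, r, s}, {q, r, t}, {q, r, u}, {q, s, t}, {q, s, u}, {q, t, u}, {r, s, t}, {r, s, u}, {r, t, u}, {s, t, u}, {p, q, r, s}, {p, q, r, t}, {p, q, r, u}, {p, q, s, t}, {p, q, s, u}, {p, q, t, u}, {p, r, s, t}, {p, r, s, u}, {p, r, t, u}, {p, s, t, u}, {q, r, s, t}, {q, r, s, u}, {q, r, t, u}, {q, s, t, u}, {r, s, t, u}, {p, q, r, s, t}, {p, q, r, s, u}, {p, q, r, t, u}, {p, q, s, t, u}, {p, r, s, t, u}, {q, r, s, t, u}, X }.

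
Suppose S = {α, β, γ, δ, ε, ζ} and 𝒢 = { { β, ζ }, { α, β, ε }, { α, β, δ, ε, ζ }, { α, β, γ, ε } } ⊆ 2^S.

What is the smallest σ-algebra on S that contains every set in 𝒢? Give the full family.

Initial family (6 sets): { {  }, { β, ζ }, { α, β, ε }, { α, β, γ, ε }, { α, β, δ, ε, ζ }, S }.
Iteration 1 adds 6:
  { γ }  = complement { α, β, δ, ε, ζ }
  { δ, ζ }  = complement { α, β, γ, ε }
  { γ, δ, ζ }  = complement { α, β, ε }
  { α, β, ε, ζ }  = { α, β, ε } ∪ { β, ζ }
  { α, γ, δ, ε }  = complement { β, ζ }
  { α, β, γ, ε, ζ }  = { β, ζ } ∪ { α, β, γ, ε }
Iteration 2 (7 new):
  { δ }  = complement { α, β, γ, ε, ζ }
  { γ, δ }  = complement { α, β, ε, ζ }
  { β, γ, ζ }  = { β, ζ } ∪ { γ }
  { β, δ, ζ }  = { β, ζ } ∪ { δ, ζ }
  { β, γ, δ, ζ }  = { β, ζ } ∪ { γ, δ, ζ }
  { α, β, γ, δ, ε }  = { α, β, ε } ∪ { α, γ, δ, ε }
  { α, γ, δ, ε, ζ }  = { α, γ, δ, ε } ∪ { γ, δ, ζ }
Iteration 3: 6 new —
  { β }  = complement { α, γ, δ, ε, ζ }
  { ζ }  = complement { α, β, γ, δ, ε }
  { α, ε }  = complement { β, γ, δ, ζ }
  { α, γ, ε }  = complement { β, δ, ζ }
  { α, δ, ε }  = complement { β, γ, ζ }
  { α, β, δ, ε }  = { α, β, ε } ∪ { δ }
Iteration 4 (7 new):
  { β, γ }  = { β } ∪ { γ }
  { β, δ }  = { β } ∪ { δ }
  { γ, ζ }  = complement { α, β, δ, ε }
  { α, ε, ζ }  = { ζ } ∪ { α, ε }
  { β, γ, δ }  = { γ, δ } ∪ { β }
  { α, γ, ε, ζ }  = { α, γ, ε } ∪ { ζ }
  { α, δ, ε, ζ }  = { α, δ, ε } ∪ { ζ }
Iteration 5: stable.

|σ(𝒢)| = 32.  σ(𝒢) = { {  }, { β }, { γ }, { δ }, { ζ }, { α, ε }, { β, γ }, { β, δ }, { β, ζ }, { γ, δ }, { γ, ζ }, { δ, ζ }, { α, β, ε }, { α, γ, ε }, { α, δ, ε }, { α, ε, ζ }, { β, γ, δ }, { β, γ, ζ }, { β, δ, ζ }, { γ, δ, ζ }, { α, β, γ, ε }, { α, β, δ, ε }, { α, β, ε, ζ }, { α, γ, δ, ε }, { α, γ, ε, ζ }, { α, δ, ε, ζ }, { β, γ, δ, ζ }, { α, β, γ, δ, ε }, { α, β, γ, ε, ζ }, { α, β, δ, ε, ζ }, { α, γ, δ, ε, ζ }, S }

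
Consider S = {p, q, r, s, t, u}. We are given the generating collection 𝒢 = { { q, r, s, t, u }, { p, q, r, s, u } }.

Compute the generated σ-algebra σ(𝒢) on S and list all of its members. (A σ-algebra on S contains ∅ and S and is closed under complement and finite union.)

|σ(𝒢)| = 8.  σ(𝒢) = { ∅, { p }, { t }, { p, t }, { q, r, s, u }, { p, q, r, s, u }, { q, r, s, t, u }, S }

Check:
Initial family (4 sets): { ∅, { p, q, r, s, u }, { q, r, s, t, u }, S }.
Step 1: 2 new —
  { p }  = ᶜ of { q, r, s, t, u }
  { t }  = ᶜ of { p, q, r, s, u }
  |family| = 6
Step 2 (1 new):
  { p, t }  = { t } ∪ { p }
  |family| = 7
Step 3 (1 new):
  { q, r, s, u }  = ᶜ of { p, t }
  |family| = 8
Step 4: stable.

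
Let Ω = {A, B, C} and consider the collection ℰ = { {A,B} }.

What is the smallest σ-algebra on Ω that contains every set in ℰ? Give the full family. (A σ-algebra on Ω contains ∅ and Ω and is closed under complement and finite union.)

Seed the family with ℰ together with ∅ and Ω: { {}, {A,B}, Ω }.
Pass 1: 1 new —
  {C}  = complement {A,B}
  [4 total]
Pass 2 adds nothing — fixpoint reached.

|σ(ℰ)| = 4.  σ(ℰ) = { {}, {C}, {A,B}, Ω }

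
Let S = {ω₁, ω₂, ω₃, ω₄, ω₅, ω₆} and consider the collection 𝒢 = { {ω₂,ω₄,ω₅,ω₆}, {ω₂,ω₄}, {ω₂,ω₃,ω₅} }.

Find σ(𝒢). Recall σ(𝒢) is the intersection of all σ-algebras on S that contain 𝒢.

Start: 𝒢 ∪ {∅, S} = { {}, {ω₂,ω₄}, {ω₂,ω₃,ω₅}, {ω₂,ω₄,ω₅,ω₆}, S }.
Iteration 1: 5 new —
  {ω₁,ω₃}  = S∖{ω₂,ω₄,ω₅,ω₆}
  {ω₁,ω₄,ω₆}  = S∖{ω₂,ω₃,ω₅}
  {ω₁,ω₃,ω₅,ω₆}  = S∖{ω₂,ω₄}
  {ω₂,ω₃,ω₄,ω₅}  = {ω₂,ω₃,ω₅} ∪ {ω₂,ω₄}
  {ω₂,ω₃,ω₄,ω₅,ω₆}  = {ω₂,ω₃,ω₅} ∪ {ω₂,ω₄,ω₅,ω₆}
  [10 total]
Iteration 2: +10 →
  {ω₁}  = S∖{ω₂,ω₃,ω₄,ω₅,ω₆}
  {ω₁,ω₆}  = S∖{ω₂,ω₃,ω₄,ω₅}
  {ω₁,ω₂,ω₃,ω₄}  = {ω₁,ω₃} ∪ {ω₂,ω₄}
  {ω₁,ω₂,ω₃,ω₅}  = {ω₂,ω₃,ω₅} ∪ {ω₁,ω₃}
  {ω₁,ω₂,ω₄,ω₆}  = {ω₁,ω₄,ω₆} ∪ {ω₂,ω₄}
  {ω₁,ω₃,ω₄,ω₆}  = {ω₁,ω₄,ω₆} ∪ {ω₁,ω₃}
  {ω₁,ω₂,ω₃,ω₄,ω₅}  = {ω₂,ω₃,ω₄,ω₅} ∪ {ω₁,ω₃}
  {ω₁,ω₂,ω₃,ω₅,ω₆}  = {ω₁,ω₃,ω₅,ω₆} ∪ {ω₂,ω₃,ω₅}
  {ω₁,ω₂,ω₄,ω₅,ω₆}  = {ω₁,ω₄,ω₆} ∪ {ω₂,ω₄,ω₅,ω₆}
  {ω₁,ω₃,ω₄,ω₅,ω₆}  = {ω₁,ω₃,ω₅,ω₆} ∪ {ω₁,ω₄,ω₆}
  [20 total]
Iteration 3 (11 new):
  {ω₂}  = S∖{ω₁,ω₃,ω₄,ω₅,ω₆}
  {ω₃}  = S∖{ω₁,ω₂,ω₄,ω₅,ω₆}
  {ω₄}  = S∖{ω₁,ω₂,ω₃,ω₅,ω₆}
  {ω₆}  = S∖{ω₁,ω₂,ω₃,ω₄,ω₅}
  {ω₂,ω₅}  = S∖{ω₁,ω₃,ω₄,ω₆}
  {ω₃,ω₅}  = S∖{ω₁,ω₂,ω₄,ω₆}
  {ω₄,ω₆}  = S∖{ω₁,ω₂,ω₃,ω₅}
  {ω₅,ω₆}  = S∖{ω₁,ω₂,ω₃,ω₄}
  {ω₁,ω₂,ω₄}  = {ω₂,ω₄} ∪ {ω₁}
  {ω₁,ω₃,ω₆}  = {ω₁,ω₆} ∪ {ω₁,ω₃}
  {ω₁,ω₂,ω₃,ω₄,ω₆}  = {ω₁,ω₆} ∪ {ω₁,ω₂,ω₃,ω₄}
  [31 total]
Iteration 4 (27 new):
  {ω₅}  = S∖{ω₁,ω₂,ω₃,ω₄,ω₆}
  {ω₁,ω₂}  = {ω₁} ∪ {ω₂}
  {ω₁,ω₄}  = {ω₁} ∪ {ω₄}
  {ω₂,ω₃}  = {ω₂} ∪ {ω₃}
  {ω₂,ω₆}  = {ω₂} ∪ {ω₆}
  {ω₃,ω₄}  = {ω₃} ∪ {ω₄}
  {ω₃,ω₆}  = {ω₆} ∪ {ω₃}
  {ω₁,ω₂,ω₃}  = {ω₂} ∪ {ω₁,ω₃}
  {ω₁,ω₂,ω₅}  = {ω₂,ω₅} ∪ {ω₁}
  {ω₁,ω₂,ω₆}  = {ω₁,ω₆} ∪ {ω₂}
  {ω₁,ω₃,ω₄}  = {ω₁,ω₃} ∪ {ω₄}
  {ω₁,ω₃,ω₅}  = {ω₁} ∪ {ω₃,ω₅}
  {ω₁,ω₅,ω₆}  = {ω₅,ω₆} ∪ {ω₁}
  {ω₂,ω₃,ω₄}  = {ω₃} ∪ {ω₂,ω₄}
  {ω₂,ω₄,ω₅}  = S∖{ω₁,ω₃,ω₆}
  {ω₂,ω₄,ω₆}  = {ω₂} ∪ {ω₄,ω₆}
  {ω₂,ω₅,ω₆}  = {ω₂,ω₅} ∪ {ω₅,ω₆}
  {ω₃,ω₄,ω₅}  = {ω₄} ∪ {ω₃,ω₅}
  {ω₃,ω₄,ω₆}  = {ω₃} ∪ {ω₄,ω₆}
  {ω₃,ω₅,ω₆}  = S∖{ω₁,ω₂,ω₄}
  {ω₄,ω₅,ω₆}  = {ω₅,ω₆} ∪ {ω₄}
  {ω₁,ω₂,ω₃,ω₆}  = {ω₁,ω₃,ω₆} ∪ {ω₂}
  {ω₁,ω₂,ω₄,ω₅}  = {ω₂,ω₅} ∪ {ω₁,ω₂,ω₄}
  {ω₁,ω₂,ω₅,ω₆}  = {ω₂,ω₅} ∪ {ω₁,ω₆}
  {ω₁,ω₄,ω₅,ω₆}  = {ω₅,ω₆} ∪ {ω₁,ω₄,ω₆}
  {ω₂,ω₃,ω₅,ω₆}  = {ω₅,ω₆} ∪ {ω₂,ω₃,ω₅}
  {ω₃,ω₄,ω₅,ω₆}  = {ω₃,ω₅} ∪ {ω₄,ω₆}
  [58 total]
Iteration 5: 6 new —
  {ω₁,ω₅}  = {ω₁} ∪ {ω₅}
  {ω₄,ω₅}  = S∖{ω₁,ω₂,ω₃,ω₆}
  {ω₁,ω₄,ω₅}  = {ω₁,ω₄} ∪ {ω₅}
  {ω₂,ω₃,ω₆}  = {ω₂} ∪ {ω₃,ω₆}
  {ω₁,ω₃,ω₄,ω₅}  = S∖{ω₂,ω₆}
  {ω₂,ω₃,ω₄,ω₆}  = {ω₂,ω₄,ω₆} ∪ {ω₃,ω₄}
  [64 total]
After Iteration 6 the family is unchanged; done.

Hence σ(𝒢) has 64 members: { {}, {ω₁}, {ω₂}, {ω₃}, {ω₄}, {ω₅}, {ω₆}, {ω₁,ω₂}, {ω₁,ω₃}, {ω₁,ω₄}, {ω₁,ω₅}, {ω₁,ω₆}, {ω₂,ω₃}, {ω₂,ω₄}, {ω₂,ω₅}, {ω₂,ω₆}, {ω₃,ω₄}, {ω₃,ω₅}, {ω₃,ω₆}, {ω₄,ω₅}, {ω₄,ω₆}, {ω₅,ω₆}, {ω₁,ω₂,ω₃}, {ω₁,ω₂,ω₄}, {ω₁,ω₂,ω₅}, {ω₁,ω₂,ω₆}, {ω₁,ω₃,ω₄}, {ω₁,ω₃,ω₅}, {ω₁,ω₃,ω₆}, {ω₁,ω₄,ω₅}, {ω₁,ω₄,ω₆}, {ω₁,ω₅,ω₆}, {ω₂,ω₃,ω₄}, {ω₂,ω₃,ω₅}, {ω₂,ω₃,ω₆}, {ω₂,ω₄,ω₅}, {ω₂,ω₄,ω₆}, {ω₂,ω₅,ω₆}, {ω₃,ω₄,ω₅}, {ω₃,ω₄,ω₆}, {ω₃,ω₅,ω₆}, {ω₄,ω₅,ω₆}, {ω₁,ω₂,ω₃,ω₄}, {ω₁,ω₂,ω₃,ω₅}, {ω₁,ω₂,ω₃,ω₆}, {ω₁,ω₂,ω₄,ω₅}, {ω₁,ω₂,ω₄,ω₆}, {ω₁,ω₂,ω₅,ω₆}, {ω₁,ω₃,ω₄,ω₅}, {ω₁,ω₃,ω₄,ω₆}, {ω₁,ω₃,ω₅,ω₆}, {ω₁,ω₄,ω₅,ω₆}, {ω₂,ω₃,ω₄,ω₅}, {ω₂,ω₃,ω₄,ω₆}, {ω₂,ω₃,ω₅,ω₆}, {ω₂,ω₄,ω₅,ω₆}, {ω₃,ω₄,ω₅,ω₆}, {ω₁,ω₂,ω₃,ω₄,ω₅}, {ω₁,ω₂,ω₃,ω₄,ω₆}, {ω₁,ω₂,ω₃,ω₅,ω₆}, {ω₁,ω₂,ω₄,ω₅,ω₆}, {ω₁,ω₃,ω₄,ω₅,ω₆}, {ω₂,ω₃,ω₄,ω₅,ω₆}, S }.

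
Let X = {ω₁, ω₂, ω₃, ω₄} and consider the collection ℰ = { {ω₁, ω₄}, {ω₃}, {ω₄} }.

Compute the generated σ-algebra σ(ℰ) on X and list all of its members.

Start: ℰ ∪ {∅, X} = { {}, {ω₃}, {ω₄}, {ω₁, ω₄}, X }.
Pass 1: 5 new —
  {ω₂, ω₃}  = ᶜ of {ω₁, ω₄}
  {ω₃, ω₄}  = {ω₃} ∪ {ω₄}
  {ω₁, ω₂, ω₃}  = ᶜ of {ω₄}
  {ω₁, ω₂, ω₄}  = ᶜ of {ω₃}
  {ω₁, ω₃, ω₄}  = {ω₃} ∪ {ω₁, ω₄}
  [10 total]
Pass 2 (3 new):
  {ω₂}  = ᶜ of {ω₁, ω₃, ω₄}
  {ω₁, ω₂}  = ᶜ of {ω₃, ω₄}
  {ω₂, ω₃, ω₄}  = {ω₃, ω₄} ∪ {ω₂, ω₃}
  [13 total]
Pass 3. New:
  {ω₁}  = ᶜ of {ω₂, ω₃, ω₄}
  {ω₂, ω₄}  = {ω₄} ∪ {ω₂}
  [15 total]
Pass 4 (1 new):
  {ω₁, ω₃}  = ᶜ of {ω₂, ω₄}
  [16 total]
Pass 5: already closed under ᶜ and ∪.

Therefore σ(ℰ) = { {}, {ω₁}, {ω₂}, {ω₃}, {ω₄}, {ω₁, ω₂}, {ω₁, ω₃}, {ω₁, ω₄}, {ω₂, ω₃}, {ω₂, ω₄}, {ω₃, ω₄}, {ω₁, ω₂, ω₃}, {ω₁, ω₂, ω₄}, {ω₁, ω₃, ω₄}, {ω₂, ω₃, ω₄}, X } (|σ(ℰ)| = 16).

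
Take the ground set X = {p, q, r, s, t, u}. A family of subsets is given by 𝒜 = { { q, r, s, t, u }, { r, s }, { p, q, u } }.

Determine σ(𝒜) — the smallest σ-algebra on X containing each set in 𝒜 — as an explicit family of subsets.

Begin from { {  }, { r, s }, { p, q, u }, { q, r, s, t, u }, X } (that is, 𝒜 plus ∅ and X).
Round 1: 4 new —
  { p }  = { q, r, s, t, u }ᶜ
  { r, s, t }  = { p, q, u }ᶜ
  { p, q, t, u }  = { r, s }ᶜ
  { p, q, r, s, u }  = { r, s } ∪ { p, q, u }
  [9 total]
Round 2: +3 →
  { t }  = { p, q, r, s, u }ᶜ
  { p, r, s }  = { r, s } ∪ { p }
  { p, r, s, t }  = { r, s, t } ∪ { p }
  [12 total]
Round 3: 3 new —
  { p, t }  = { t } ∪ { p }
  { q, u }  = { p, r, s, t }ᶜ
  { q, t, u }  = { p, r, s }ᶜ
  [15 total]
Round 4 (1 new):
  { q, r, s, u }  = { p, t }ᶜ
  [16 total]
Round 5: stable.

σ(𝒜) = { {  }, { p }, { t }, { p, t }, { q, u }, { r, s }, { p, q, u }, { p, r, s }, { q, t, u }, { r, s, t }, { p, q, t, u }, { p, r, s, t }, { q, r, s, u }, { p, q, r, s, u }, { q, r, s, t, u }, X }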